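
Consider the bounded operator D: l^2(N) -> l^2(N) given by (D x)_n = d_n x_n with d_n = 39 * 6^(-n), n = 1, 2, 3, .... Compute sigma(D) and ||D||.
sigma(D) = {39 * 6^(-n) : n ≥ 1} ∪ {0}; ||D|| = 13/2

A bounded diagonal operator on l^2 with diagonal entries d_n has spectrum equal to the closure of {d_n : n ≥ 1}: every d_n is an eigenvalue (with eigenvector e_n), so {d_n} ⊂ sigma(D); the spectrum is closed, so its closure is too; and for lambda not in the closure, (D - lambda I) has bounded inverse (the diagonal entries 1/(d_n - lambda) are bounded). For our sequence d_n = 39 * 6^(-n), n = 1, 2, 3, ...:
  - {d_n} = {39 * 6^(-n) : n ≥ 1}; the only limit point is 0
  - closure = {39 * 6^(-n) : n ≥ 1} ∪ {0}
For the norm: a diagonal operator has ||D|| = sup_n |d_n|. Here d_n = 39 * 6^(-n) is positive and decreasing, so sup_n |d_n| = d_1 = 39/6 = 13/2. So ||D|| = 13/2.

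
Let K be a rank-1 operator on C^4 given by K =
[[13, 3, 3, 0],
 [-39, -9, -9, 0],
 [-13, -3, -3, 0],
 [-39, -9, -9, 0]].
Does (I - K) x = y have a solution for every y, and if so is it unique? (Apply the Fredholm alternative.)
(I - K) is singular (det(I - K) = 0, i.e. 1 ∈ sigma(K)). (I - K) x = y is solvable iff y ⊥ ker((I - K)^*) = span{(13, 3, 3, 0)}, i.e. iff 13y_1 + 3y_2 + 3y_3 = 0. When solvable, the solutions are x = y + c·(1, -3, -1, -3), c arbitrary (ker(I - K) = span{(1, -3, -1, -3)}, dimension 1).

K has rank 1, so it is an outer product K = u v^T: every row of K is a multiple of one row vector. Reading off the entries, u = (1, -3, -1, -3) and v = (13, 3, 3, 0) (row i of K equals u_i·v^T). A rank-one matrix u v^T satisfies K u = u (v·u) and kills the (3)-dimensional subspace v^⊥, so its characteristic polynomial is lambda^3 (lambda - v·u) with v·u = tr K = 1. Hence the eigenvalues of I - K are 1 (multiplicity 3) and 1 - (1) = 0, so det(I - K) = 0. (Direct check: I - K =
[[-12, -3, -3, 0],
 [39, 10, 9, 0],
 [13, 3, 4, 0],
 [39, 9, 9, 1]]
has determinant 0.) So 1 is an eigenvalue of K and (I - K) is not invertible. The finite-dimensional Fredholm alternative says: either (I - K) is invertible, or ker(I - K) ≠ {0} and then range(I - K) = ker((I - K)^*)^⊥, with dim ker(I - K) = dim ker((I - K)^*). We are in the second case, so we need both kernels. Kernel of I - K: (I - K) u = u - u (v·u) = u - u = 0, so ker(I - K) = span{u} = span{(1, -3, -1, -3)} (it is exactly 1-dimensional because rank(I - K) = 3). Kernel of the adjoint: K is real, so (I - K)^* = I - K^T = I - v u^T, and (I - v u^T) v = v - v (u·v) = 0; hence ker((I - K)^*) = span{v} = span{(13, 3, 3, 0)}. Therefore (I - K) x = y is solvable iff <y, v> = 0, i.e. iff 13y_1 + 3y_2 + 3y_3 = 0. When this holds, K y = u (v·y) = 0, so (I - K) y = y and x = y is a particular solution; the full solution set is the line x = y + c·u = y + c·(1, -3, -1, -3), c ∈ C.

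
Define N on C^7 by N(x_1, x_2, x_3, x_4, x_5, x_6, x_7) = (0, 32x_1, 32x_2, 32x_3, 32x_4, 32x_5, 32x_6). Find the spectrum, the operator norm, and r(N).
sigma(N) = {0}; ||N|| = 32; r(N) = 0. (N is nilpotent with N^7 = 0.)

On C^7, N is a strictly lower-triangular matrix with 32 on the subdiagonal and zeros elsewhere, so its characteristic polynomial is lambda^7 and every eigenvalue is 0: sigma(N) = {0}. For the operator norm, N e_i = 32e_{i+1} for i = 1, ..., 6 and N e_7 = 0, so the singular values of N are 32 (with multiplicity 6) and 0; hence ||N|| = 32. The spectral radius r(N) = max|lambda| = 0. Note ||N|| > r(N) — characteristic of non-normal nilpotent operators. Indeed N^7 = 0.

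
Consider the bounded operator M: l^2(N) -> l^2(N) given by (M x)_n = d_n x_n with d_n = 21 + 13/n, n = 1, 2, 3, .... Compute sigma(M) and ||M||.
sigma(M) = {21 + 13/n : n ≥ 1} ∪ {21}; ||M|| = 34

A bounded diagonal operator on l^2 with diagonal entries d_n has spectrum equal to the closure of {d_n : n ≥ 1}: every d_n is an eigenvalue (with eigenvector e_n), so {d_n} ⊂ sigma(M); the spectrum is closed, so its closure is too; and for lambda not in the closure, (M - lambda I) has bounded inverse (the diagonal entries 1/(d_n - lambda) are bounded). For our sequence d_n = 21 + 13/n, n = 1, 2, 3, ...:
  - {d_n} = {21 + 13/n : n ≥ 1}; the only limit point is 21
  - closure = {21 + 13/n : n ≥ 1} ∪ {21}
For the norm: a diagonal operator has ||M|| = sup_n |d_n|. Here d_n = 21 + 13/n is positive and decreasing, so sup_n |d_n| = d_1 = 21 + 13 = 34. So ||M|| = 34.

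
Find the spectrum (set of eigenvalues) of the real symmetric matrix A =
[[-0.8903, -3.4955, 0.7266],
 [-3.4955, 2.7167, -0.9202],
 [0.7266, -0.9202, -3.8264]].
sigma(A) ≈ {-4, -3, 5}

A is real symmetric, so its spectrum consists of real eigenvalues. Expanding the characteristic polynomial of the displayed matrix gives
  det(λ I - A) = p(λ) = λ^3 + (2)λ^2 + (-23)λ + (-60.0017).
Solving p(λ) = 0 yields eigenvalues ≈ -4, -3, 5. (A is shown rounded to 4 decimals, so these recover the underlying integer eigenvalues to within that precision.)
Verification: the trace of A = -2 equals the sum of eigenvalues -2, and det(A) ≈ 60.0017 matches the eigenvalue product 60.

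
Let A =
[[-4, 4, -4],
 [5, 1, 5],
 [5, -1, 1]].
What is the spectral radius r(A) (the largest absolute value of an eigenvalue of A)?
r(A) ≈ 4.8239

The eigenvalues of A are the roots of its characteristic polynomial. With M = A (coefficients from the trace, the sum of principal 2x2 minors, and det A):
  p(λ) = det(λ I - M) = λ^3 + 2λ^2 - 2λ - 96.
No integer candidate from the rational root theorem (±divisors of 96) is a root, so the roots are irrational. The cubic discriminant is Δ = -238800 < 0, so there is one real root and a complex-conjugate pair. p(4) = -8 and p(5) = 69 have opposite signs, so a root lies in (4, 5); Newton's method refines it to λ ≈ 4.1254. Dividing out (λ - (4.1254)) leaves approximately λ^2 + 6.1254λ + 23.2702. For λ^2 + 6.1254λ + 23.2702 the discriminant is -55.5597. It is negative, so the remaining roots are the complex-conjugate pair λ ≈ -3.0627 ± 3.7269i. Their product equals the constant term, so |λ|^2 ≈ 23.2702 and |λ| ≈ 4.8239.
Thus the eigenvalues (to 4 decimals) are 4.1254 (modulus 4.1254); -3.0627 ± 3.7269i (modulus 4.8239). The spectral radius is the largest modulus: r(A) ≈ 4.8239. (Cross-check: r(A) ≤ ||A||_2 ≈ 10.2995; equality holds whenever A is normal, though it can also hold for some non-normal A.)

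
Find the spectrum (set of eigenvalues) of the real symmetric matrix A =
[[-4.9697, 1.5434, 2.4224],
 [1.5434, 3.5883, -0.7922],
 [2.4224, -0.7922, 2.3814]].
sigma(A) ≈ {-6, 3, 4}

A is real symmetric, so its spectrum consists of real eigenvalues. Expanding the characteristic polynomial of the displayed matrix gives
  det(λ I - A) = p(λ) = λ^3 + (-1)λ^2 + (-30)λ + (72).
Solving p(λ) = 0 yields eigenvalues ≈ -6, 3, 4. (A is shown rounded to 4 decimals, so these recover the underlying integer eigenvalues to within that precision.)
Verification: the trace of A = 1 equals the sum of eigenvalues 1, and det(A) ≈ -72.0006 matches the eigenvalue product -72.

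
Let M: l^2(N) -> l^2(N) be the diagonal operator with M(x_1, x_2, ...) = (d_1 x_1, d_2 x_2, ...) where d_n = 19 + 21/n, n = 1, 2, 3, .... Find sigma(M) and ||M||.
sigma(M) = {19 + 21/n : n ≥ 1} ∪ {19}; ||M|| = 40

A bounded diagonal operator on l^2 with diagonal entries d_n has spectrum equal to the closure of {d_n : n ≥ 1}: every d_n is an eigenvalue (with eigenvector e_n), so {d_n} ⊂ sigma(M); the spectrum is closed, so its closure is too; and for lambda not in the closure, (M - lambda I) has bounded inverse (the diagonal entries 1/(d_n - lambda) are bounded). For our sequence d_n = 19 + 21/n, n = 1, 2, 3, ...:
  - {d_n} = {19 + 21/n : n ≥ 1}; the only limit point is 19
  - closure = {19 + 21/n : n ≥ 1} ∪ {19}
For the norm: a diagonal operator has ||M|| = sup_n |d_n|. Here d_n = 19 + 21/n is positive and decreasing, so sup_n |d_n| = d_1 = 19 + 21 = 40. So ||M|| = 40.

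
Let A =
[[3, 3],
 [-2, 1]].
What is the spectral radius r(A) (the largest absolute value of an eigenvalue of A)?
r(A) = 3

The eigenvalues of A are the roots of its characteristic polynomial. With M = A (coefficients from the trace and determinant):
  p(λ) = det(λ I - M) = λ^2 - 4λ + 9.
For λ^2 - 4λ + 9 the discriminant is -20. It is negative, so the roots are the complex-conjugate pair λ = 2 ± (sqrt(20)/2) i ≈ 2 ± 2.2361i. For a conjugate pair the product of the roots equals the constant term, so |λ|^2 = 9 and |λ| = sqrt(9) = 3.
Thus the eigenvalues (to 4 decimals) are 2 ± 2.2361i (modulus 3). The spectral radius is the largest modulus: r(A) = 3. (Cross-check: r(A) ≤ ||A||_2 ≈ 4.3196; equality holds whenever A is normal, though it can also hold for some non-normal A.)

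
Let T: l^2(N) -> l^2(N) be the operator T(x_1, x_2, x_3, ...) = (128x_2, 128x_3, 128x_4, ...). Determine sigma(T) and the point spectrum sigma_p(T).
sigma(T) = closed disk {z in C : |z| ≤ 128}; sigma_p(T) = open disk {z in C : |z| < 128}

Note T = 128·V where V is the unit left shift (V x)_k = x_{k+1}; so sigma(T) = 128·sigma(V) and ||T|| = 128||V||. ||T x||^2 = 16384sum_{k≥2} |x_k|^2 ≤ 16384||x||^2, with equality on {x : x_1 = 0}, so ||T|| = 128. For any lambda with |lambda| < 128, set r = lambda/128 (|r| < 1); the vector x = (1, r, r^2, ...) is in l^2 and satisfies T x = 128(r, r^2, ...) = lambda x, so lambda is an eigenvalue. On the boundary |lambda| = 128 the geometric series diverges, so no l^2 eigenvector exists, but these lambda lie in the approximate point spectrum. Hence sigma(T) is the closed disk of radius 128 and sigma_p(T) is the open disk.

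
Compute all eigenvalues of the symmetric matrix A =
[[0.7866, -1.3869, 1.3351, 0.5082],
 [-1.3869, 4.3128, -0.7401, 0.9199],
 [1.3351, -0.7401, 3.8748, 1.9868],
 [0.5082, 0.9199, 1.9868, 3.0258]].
sigma(A) ≈ {0, 1, 5, 6}

A is real symmetric, so its spectrum consists of real eigenvalues. Expanding the characteristic polynomial of the displayed matrix gives
  det(λ I - A) = p(λ) = λ^4 + (-12)λ^3 + (41)λ^2 + (-30.0012)λ + (0.0018).
Solving p(λ) = 0 yields eigenvalues ≈ 0, 1, 5, 6. (A is shown rounded to 4 decimals, so these recover the underlying integer eigenvalues to within that precision.)
Verification: the trace of A = 12 equals the sum of eigenvalues 12, and det(A) ≈ 0.0018 matches the eigenvalue product 0.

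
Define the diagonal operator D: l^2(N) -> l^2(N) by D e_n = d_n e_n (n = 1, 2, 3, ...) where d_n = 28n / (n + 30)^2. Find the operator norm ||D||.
||D|| = 7/30 (attained at n = 30)

For D diagonal, ||D|| = sup_n |d_n|. Treat f(x) = 28x / (x + 30)^2 for real x > 0. By the quotient rule, f'(x) = 28(30 - x)/(x + 30)^3, which is positive for x < 30 and negative for x > 30. So f has a unique maximum at x = 30, and since 30 is a positive integer, the supremum over n ≥ 1 is attained at n = 30: d_30 = 28·30/(30 + 30)^2 = 28·30/3600 = 7/30. Hence ||D|| = 7/30.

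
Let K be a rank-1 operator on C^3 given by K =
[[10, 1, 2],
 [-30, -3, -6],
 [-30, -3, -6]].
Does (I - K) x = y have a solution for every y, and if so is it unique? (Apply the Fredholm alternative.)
(I - K) is singular (det(I - K) = 0, i.e. 1 ∈ sigma(K)). (I - K) x = y is solvable iff y ⊥ ker((I - K)^*) = span{(10, 1, 2)}, i.e. iff 10y_1 + y_2 + 2y_3 = 0. When solvable, the solutions are x = y + c·(1, -3, -3), c arbitrary (ker(I - K) = span{(1, -3, -3)}, dimension 1).

K has rank 1, so it is an outer product K = u v^T: every row of K is a multiple of one row vector. Reading off the entries, u = (1, -3, -3) and v = (10, 1, 2) (row i of K equals u_i·v^T). A rank-one matrix u v^T satisfies K u = u (v·u) and kills the (2)-dimensional subspace v^⊥, so its characteristic polynomial is lambda^2 (lambda - v·u) with v·u = tr K = 1. Hence the eigenvalues of I - K are 1 (multiplicity 2) and 1 - (1) = 0, so det(I - K) = 0. (Direct check: I - K =
[[-9, -1, -2],
 [30, 4, 6],
 [30, 3, 7]]
has determinant 0.) So 1 is an eigenvalue of K and (I - K) is not invertible. The finite-dimensional Fredholm alternative says: either (I - K) is invertible, or ker(I - K) ≠ {0} and then range(I - K) = ker((I - K)^*)^⊥, with dim ker(I - K) = dim ker((I - K)^*). We are in the second case, so we need both kernels. Kernel of I - K: (I - K) u = u - u (v·u) = u - u = 0, so ker(I - K) = span{u} = span{(1, -3, -3)} (it is exactly 1-dimensional because rank(I - K) = 2). Kernel of the adjoint: K is real, so (I - K)^* = I - K^T = I - v u^T, and (I - v u^T) v = v - v (u·v) = 0; hence ker((I - K)^*) = span{v} = span{(10, 1, 2)}. Therefore (I - K) x = y is solvable iff <y, v> = 0, i.e. iff 10y_1 + y_2 + 2y_3 = 0. When this holds, K y = u (v·y) = 0, so (I - K) y = y and x = y is a particular solution; the full solution set is the line x = y + c·u = y + c·(1, -3, -3), c ∈ C.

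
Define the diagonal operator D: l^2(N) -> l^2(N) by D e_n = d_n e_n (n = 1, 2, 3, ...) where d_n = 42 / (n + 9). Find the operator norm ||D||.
||D|| = 21/5 (attained at n = 1)

For D diagonal, ||D|| = sup_n |d_n| = sup_n 42/(n + 9). This is positive and strictly decreasing in n, so the supremum is attained at n = 1: d_1 = 42/(1 + 9) = 21/5. Hence ||D|| = 21/5.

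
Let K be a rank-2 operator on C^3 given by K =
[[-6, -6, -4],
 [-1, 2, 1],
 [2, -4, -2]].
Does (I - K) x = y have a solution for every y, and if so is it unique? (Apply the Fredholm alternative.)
(I - K) is invertible (det(I - K) = 9 ≠ 0), so for every y in C^3 the equation (I - K) x = y has a unique solution.

K has rank 2 and factors as K = U V^T = u1 v1^T + u2 v2^T with u1 = (0, 1, -2), v1 = (-1, 2, 1), u2 = (2, 0, 0), v2 = (-3, -3, -2) (multiplying out reproduces the displayed K). The nonzero eigenvalues of U V^T coincide with those of the 2 x 2 matrix G = V^T U = [[v1·u1, v1·u2], [v2·u1, v2·u2]] = [[0, -2], [1, -6]], and by the Sylvester determinant identity det(I_3 - U V^T) = det(I_2 - V^T U) = det([[1, 2], [-1, 7]]) = (1)(7) - (2)(-1) = 9. (Direct check: I - K =
[[7, 6, 4],
 [1, -1, -1],
 [-2, 4, 3]]
has determinant 9.) The finite-dimensional Fredholm alternative says: either (I - K) is invertible, or ker(I - K) ≠ {0} and then range(I - K) = ker((I - K)^*)^⊥, with dim ker(I - K) = dim ker((I - K)^*). Since det(I - K) ≠ 0, 1 is not an eigenvalue of K and ker(I - K) = {0}, so we are in the first case: for every y there is a unique x = (I - K)^(-1) y. (Explicitly, by the Woodbury identity, (I - U V^T)^(-1) = I + U (I_2 - G)^(-1) V^T.)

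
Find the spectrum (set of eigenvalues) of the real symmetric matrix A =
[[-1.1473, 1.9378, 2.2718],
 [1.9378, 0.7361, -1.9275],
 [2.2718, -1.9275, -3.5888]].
sigma(A) ≈ {-6, 0, 2}

A is real symmetric, so its spectrum consists of real eigenvalues. Expanding the characteristic polynomial of the displayed matrix gives
  det(λ I - A) = p(λ) = λ^3 + (4)λ^2 + (-12)λ + (0).
Solving p(λ) = 0 yields eigenvalues ≈ -6, 0, 2. (A is shown rounded to 4 decimals, so these recover the underlying integer eigenvalues to within that precision.)
Verification: the trace of A = -4 equals the sum of eigenvalues -4, and det(A) ≈ -0.0004 matches the eigenvalue product 0.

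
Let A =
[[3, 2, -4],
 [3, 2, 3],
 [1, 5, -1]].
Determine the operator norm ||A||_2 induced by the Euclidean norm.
||A||_2 ≈ 6.8853 (= sqrt(largest eigenvalue of A^T A))

||A||_2 = sigma_max(A) = sqrt(lambda_max(A^T A)). Form the symmetric matrix M = A^T A =
[[19, 17, -4],
 [17, 33, -7],
 [-4, -7, 26]].
Its characteristic polynomial (trace, sum of principal 2x2 minors, determinant of M give the coefficients) is
  p(λ) = det(λ I - M) = λ^3 - 78λ^2 + 1625λ - 8281.
No integer candidate from the rational root theorem (±divisors of 8281) is a root, so the roots are irrational. The cubic discriminant is Δ = 224017105 > 0, so there are three distinct real roots. p(7) = -385 and p(8) = 239 have opposite signs, so a root lies in (7, 8); Newton's method refines it to λ ≈ 7.5956. p(22) = 365 and p(23) = -1 have opposite signs, so a root lies in (22, 23); Newton's method refines it to λ ≈ 22.9973. p(47) = -385 and p(48) = 599 have opposite signs, so a root lies in (47, 48); Newton's method refines it to λ ≈ 47.4071. Check (Vieta): the three roots sum to 78, matching tr M = 78.
So the eigenvalues of A^T A are ≈ 7.5956, 22.9973, 47.4071 (all ≥ 0, as they must be for A^T A). The largest is λ_max ≈ 47.4071, hence ||A||_2 = sqrt(λ_max) ≈ 6.8853.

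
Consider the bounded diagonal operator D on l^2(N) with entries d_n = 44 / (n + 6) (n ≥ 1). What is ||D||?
||D|| = 44/7 (attained at n = 1)

For D diagonal, ||D|| = sup_n |d_n| = sup_n 44/(n + 6). This is positive and strictly decreasing in n, so the supremum is attained at n = 1: d_1 = 44/(1 + 6) = 44/7. Hence ||D|| = 44/7.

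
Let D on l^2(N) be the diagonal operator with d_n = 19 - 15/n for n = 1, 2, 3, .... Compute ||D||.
||D|| = 19

For a diagonal operator on l^2 with entries d_n, ||D|| = sup_n |d_n|. Here d_1 = 4, d_2 = 23/2, ..., and d_n = 19 - 15/n increases monotonically toward 19. All terms lie in [4, 19), so |d_n| = d_n and the supremum is the limit 19, which is not attained by any individual d_n. Hence ||D|| = 19.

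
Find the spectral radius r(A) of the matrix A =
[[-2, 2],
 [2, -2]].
r(A) = 4

The eigenvalues of A are the roots of its characteristic polynomial. With M = A (coefficients from the trace and determinant):
  p(λ) = det(λ I - M) = λ^2 + 4λ.
For λ^2 + 4λ the discriminant is 16. It is a perfect square (4^2), so the roots are rational: λ = (-4 ± 4)/2 = 0, -4.
Thus the eigenvalues (to 4 decimals) are 0 (modulus 0); -4 (modulus 4). The spectral radius is the largest modulus: r(A) = 4. (Cross-check: r(A) ≤ ||A||_2 ≈ 4; equality holds whenever A is normal, though it can also hold for some non-normal A.)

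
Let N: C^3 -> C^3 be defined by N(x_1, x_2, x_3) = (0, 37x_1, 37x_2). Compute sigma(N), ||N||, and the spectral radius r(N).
sigma(N) = {0}; ||N|| = 37; r(N) = 0. (N is nilpotent with N^3 = 0.)

On C^3, N is a strictly lower-triangular matrix with 37 on the subdiagonal and zeros elsewhere, so its characteristic polynomial is lambda^3 and every eigenvalue is 0: sigma(N) = {0}. For the operator norm, N e_i = 37e_{i+1} for i = 1, ..., 2 and N e_3 = 0, so the singular values of N are 37 (with multiplicity 2) and 0; hence ||N|| = 37. The spectral radius r(N) = max|lambda| = 0. Note ||N|| > r(N) — characteristic of non-normal nilpotent operators. Indeed N^3 = 0.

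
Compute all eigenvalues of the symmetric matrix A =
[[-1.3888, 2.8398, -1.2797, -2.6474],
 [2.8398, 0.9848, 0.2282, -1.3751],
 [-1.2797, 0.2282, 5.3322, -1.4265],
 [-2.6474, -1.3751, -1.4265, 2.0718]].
sigma(A) ≈ {-4, 0, 5, 6}

A is real symmetric, so its spectrum consists of real eigenvalues. Expanding the characteristic polynomial of the displayed matrix gives
  det(λ I - A) = p(λ) = λ^4 + (-7)λ^3 + (-14)λ^2 + (120.0012)λ + (0.0034).
Solving p(λ) = 0 yields eigenvalues ≈ -4, 0, 5, 6. (A is shown rounded to 4 decimals, so these recover the underlying integer eigenvalues to within that precision.)
Verification: the trace of A = 7 equals the sum of eigenvalues 7, and det(A) ≈ 0.0034 matches the eigenvalue product 0.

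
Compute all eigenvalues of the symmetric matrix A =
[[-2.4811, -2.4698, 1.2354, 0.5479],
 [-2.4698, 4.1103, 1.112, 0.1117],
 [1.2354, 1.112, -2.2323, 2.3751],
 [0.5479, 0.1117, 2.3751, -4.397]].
sigma(A) ≈ {-6, -4, 0, 5}

A is real symmetric, so its spectrum consists of real eigenvalues. Expanding the characteristic polynomial of the displayed matrix gives
  det(λ I - A) = p(λ) = λ^4 + (5)λ^3 + (-26)λ^2 + (-120)λ + (-0.0013).
Solving p(λ) = 0 yields eigenvalues ≈ -6, -4, 0, 5. (A is shown rounded to 4 decimals, so these recover the underlying integer eigenvalues to within that precision.)
Verification: the trace of A = -5 equals the sum of eigenvalues -5, and det(A) ≈ -0.0013 matches the eigenvalue product 0.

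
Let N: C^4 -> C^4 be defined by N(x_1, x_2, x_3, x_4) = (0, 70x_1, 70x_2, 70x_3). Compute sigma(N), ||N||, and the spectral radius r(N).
sigma(N) = {0}; ||N|| = 70; r(N) = 0. (N is nilpotent with N^4 = 0.)

On C^4, N is a strictly lower-triangular matrix with 70 on the subdiagonal and zeros elsewhere, so its characteristic polynomial is lambda^4 and every eigenvalue is 0: sigma(N) = {0}. For the operator norm, N e_i = 70e_{i+1} for i = 1, ..., 3 and N e_4 = 0, so the singular values of N are 70 (with multiplicity 3) and 0; hence ||N|| = 70. The spectral radius r(N) = max|lambda| = 0. Note ||N|| > r(N) — characteristic of non-normal nilpotent operators. Indeed N^4 = 0.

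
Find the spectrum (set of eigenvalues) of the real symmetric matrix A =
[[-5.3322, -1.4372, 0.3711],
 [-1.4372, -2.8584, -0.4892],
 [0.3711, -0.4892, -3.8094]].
sigma(A) ≈ {-6, -4, -2}

A is real symmetric, so its spectrum consists of real eigenvalues. Expanding the characteristic polynomial of the displayed matrix gives
  det(λ I - A) = p(λ) = λ^3 + (12)λ^2 + (44)λ + (48.0012).
Solving p(λ) = 0 yields eigenvalues ≈ -6, -4, -2. (A is shown rounded to 4 decimals, so these recover the underlying integer eigenvalues to within that precision.)
Verification: the trace of A = -12 equals the sum of eigenvalues -12, and det(A) ≈ -48.0012 matches the eigenvalue product -48.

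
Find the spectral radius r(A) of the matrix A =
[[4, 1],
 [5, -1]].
r(A) = (3 + sqrt(45))/2 ≈ 4.8541

The eigenvalues of A are the roots of its characteristic polynomial. With M = A (coefficients from the trace and determinant):
  p(λ) = det(λ I - M) = λ^2 - 3λ - 9.
For λ^2 - 3λ - 9 the discriminant is 45. It is nonnegative but not a perfect square, so the roots are real and irrational: λ = (3 ± sqrt(45))/2 ≈ 4.8541, -1.8541.
Thus the eigenvalues (to 4 decimals) are 4.8541 (modulus 4.8541); -1.8541 (modulus 1.8541). The spectral radius is the largest modulus: r(A) = (3 + sqrt(45))/2 ≈ 4.8541. (Cross-check: r(A) ≤ ||A||_2 ≈ 6.4051; equality holds whenever A is normal, though it can also hold for some non-normal A.)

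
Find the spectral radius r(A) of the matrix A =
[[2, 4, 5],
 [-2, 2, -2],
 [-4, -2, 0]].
r(A) ≈ 5.0627

The eigenvalues of A are the roots of its characteristic polynomial. With M = A (coefficients from the trace, the sum of principal 2x2 minors, and det A):
  p(λ) = det(λ I - M) = λ^3 - 4λ^2 + 28λ - 84.
No integer candidate from the rational root theorem (±divisors of 84) is a root, so the roots are irrational. The cubic discriminant is Δ = -117936 < 0, so there is one real root and a complex-conjugate pair. p(3) = -9 and p(4) = 28 have opposite signs, so a root lies in (3, 4); Newton's method refines it to λ ≈ 3.2772. Dividing out (λ - (3.2772)) leaves approximately λ^2 - 0.7228λ + 25.6313. For λ^2 - 0.7228λ + 25.6313 the discriminant is -102.003. It is negative, so the remaining roots are the complex-conjugate pair λ ≈ 0.3614 ± 5.0498i. Their product equals the constant term, so |λ|^2 ≈ 25.6313 and |λ| ≈ 5.0627.
Thus the eigenvalues (to 4 decimals) are 3.2772 (modulus 3.2772); 0.3614 ± 5.0498i (modulus 5.0627). The spectral radius is the largest modulus: r(A) ≈ 5.0627. (Cross-check: r(A) ≤ ||A||_2 ≈ 7.3498; equality holds whenever A is normal, though it can also hold for some non-normal A.)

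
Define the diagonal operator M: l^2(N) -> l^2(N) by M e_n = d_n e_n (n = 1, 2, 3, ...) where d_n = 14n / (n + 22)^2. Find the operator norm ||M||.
||M|| = 7/44 (attained at n = 22)

For M diagonal, ||M|| = sup_n |d_n|. Treat f(x) = 14x / (x + 22)^2 for real x > 0. By the quotient rule, f'(x) = 14(22 - x)/(x + 22)^3, which is positive for x < 22 and negative for x > 22. So f has a unique maximum at x = 22, and since 22 is a positive integer, the supremum over n ≥ 1 is attained at n = 22: d_22 = 14·22/(22 + 22)^2 = 14·22/1936 = 7/44. Hence ||M|| = 7/44.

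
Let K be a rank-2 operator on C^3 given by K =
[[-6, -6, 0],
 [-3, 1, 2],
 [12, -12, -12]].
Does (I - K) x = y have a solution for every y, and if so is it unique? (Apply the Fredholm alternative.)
(I - K) is invertible (det(I - K) = 78 ≠ 0), so for every y in C^3 the equation (I - K) x = y has a unique solution.

K has rank 2 and factors as K = U V^T = u1 v1^T + u2 v2^T with u1 = (-3, -1, 3), v1 = (3, -1, -2), u2 = (-3, 0, -3), v2 = (-1, 3, 2) (multiplying out reproduces the displayed K). The nonzero eigenvalues of U V^T coincide with those of the 2 x 2 matrix G = V^T U = [[v1·u1, v1·u2], [v2·u1, v2·u2]] = [[-14, -3], [6, -3]], and by the Sylvester determinant identity det(I_3 - U V^T) = det(I_2 - V^T U) = det([[15, 3], [-6, 4]]) = (15)(4) - (3)(-6) = 78. (Direct check: I - K =
[[7, 6, 0],
 [3, 0, -2],
 [-12, 12, 13]]
has determinant 78.) The finite-dimensional Fredholm alternative says: either (I - K) is invertible, or ker(I - K) ≠ {0} and then range(I - K) = ker((I - K)^*)^⊥, with dim ker(I - K) = dim ker((I - K)^*). Since det(I - K) ≠ 0, 1 is not an eigenvalue of K and ker(I - K) = {0}, so we are in the first case: for every y there is a unique x = (I - K)^(-1) y. (Explicitly, by the Woodbury identity, (I - U V^T)^(-1) = I + U (I_2 - G)^(-1) V^T.)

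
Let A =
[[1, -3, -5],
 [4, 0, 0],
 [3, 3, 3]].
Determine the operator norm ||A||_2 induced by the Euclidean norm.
||A||_2 ≈ 7.2798 (= sqrt(largest eigenvalue of A^T A))

||A||_2 = sigma_max(A) = sqrt(lambda_max(A^T A)). Form the symmetric matrix M = A^T A =
[[26, 6, 4],
 [6, 18, 24],
 [4, 24, 34]].
Its characteristic polynomial (trace, sum of principal 2x2 minors, determinant of M give the coefficients) is
  p(λ) = det(λ I - M) = λ^3 - 78λ^2 + 1336λ - 576.
No integer candidate from the rational root theorem (±divisors of 576) is a root, so the roots are irrational. The cubic discriminant is Δ = 1298925824 > 0, so there are three distinct real roots. p(0) = -576 and p(1) = 683 have opposite signs, so a root lies in (0, 1); Newton's method refines it to λ ≈ 0.4425. p(24) = 384 and p(25) = -301 have opposite signs, so a root lies in (24, 25); Newton's method refines it to λ ≈ 24.5622. p(52) = -1408 and p(53) = 7 have opposite signs, so a root lies in (52, 53); Newton's method refines it to λ ≈ 52.9953. Check (Vieta): the three roots sum to 78, matching tr M = 78.
So the eigenvalues of A^T A are ≈ 0.4425, 24.5622, 52.9953 (all ≥ 0, as they must be for A^T A). The largest is λ_max ≈ 52.9953, hence ||A||_2 = sqrt(λ_max) ≈ 7.2798.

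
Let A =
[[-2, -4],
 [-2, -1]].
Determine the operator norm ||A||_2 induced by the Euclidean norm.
||A||_2 = sqrt((25 + sqrt(481))/2) ≈ 4.8442 (= sqrt(largest eigenvalue of A^T A))

||A||_2 = sigma_max(A) = sqrt(lambda_max(A^T A)). Form the symmetric matrix M = A^T A =
[[8, 10],
 [10, 17]].
Its characteristic polynomial (trace, determinant of M give the coefficients) is
  p(λ) = det(λ I - M) = λ^2 - 25λ + 36.
For λ^2 - 25λ + 36 the discriminant is 481. It is nonnegative but not a perfect square, so the roots are real and irrational: λ = (25 ± sqrt(481))/2 ≈ 23.4659, 1.5341.
So the eigenvalues of A^T A are ≈ 1.5341, 23.4659 (all ≥ 0, as they must be for A^T A). The largest is λ_max = (25 + sqrt(481))/2 ≈ 23.4659, hence ||A||_2 = sqrt(λ_max) = sqrt((25 + sqrt(481))/2) ≈ 4.8442.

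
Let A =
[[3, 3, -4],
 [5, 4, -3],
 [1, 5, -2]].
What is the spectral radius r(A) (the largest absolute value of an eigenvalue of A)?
r(A) ≈ 4.3015

The eigenvalues of A are the roots of its characteristic polynomial. With M = A (coefficients from the trace, the sum of principal 2x2 minors, and det A):
  p(λ) = det(λ I - M) = λ^3 - 5λ^2 + 2λ + 42.
No integer candidate from the rational root theorem (±divisors of 42) is a root, so the roots are irrational. The cubic discriminant is Δ = -34120 < 0, so there is one real root and a complex-conjugate pair. p(-3) = -36 and p(-2) = 10 have opposite signs, so a root lies in (-3, -2); Newton's method refines it to λ ≈ -2.27. Dividing out (λ - (-2.27)) leaves approximately λ^2 - 7.27λ + 18.5025. For λ^2 - 7.27λ + 18.5025 the discriminant is -21.1578. It is negative, so the remaining roots are the complex-conjugate pair λ ≈ 3.635 ± 2.2999i. Their product equals the constant term, so |λ|^2 ≈ 18.5025 and |λ| ≈ 4.3015.
Thus the eigenvalues (to 4 decimals) are -2.27 (modulus 2.27); 3.635 ± 2.2999i (modulus 4.3015). The spectral radius is the largest modulus: r(A) ≈ 4.3015. (Cross-check: r(A) ≤ ||A||_2 ≈ 10.1954; equality holds whenever A is normal, though it can also hold for some non-normal A.)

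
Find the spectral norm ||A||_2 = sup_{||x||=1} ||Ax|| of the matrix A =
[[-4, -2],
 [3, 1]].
||A||_2 = sqrt((30 + sqrt(884))/2) ≈ 5.465 (= sqrt(largest eigenvalue of A^T A))

||A||_2 = sigma_max(A) = sqrt(lambda_max(A^T A)). Form the symmetric matrix M = A^T A =
[[25, 11],
 [11, 5]].
Its characteristic polynomial (trace, determinant of M give the coefficients) is
  p(λ) = det(λ I - M) = λ^2 - 30λ + 4.
For λ^2 - 30λ + 4 the discriminant is 884. It is nonnegative but not a perfect square, so the roots are real and irrational: λ = (30 ± sqrt(884))/2 ≈ 29.8661, 0.1339.
So the eigenvalues of A^T A are ≈ 0.1339, 29.8661 (all ≥ 0, as they must be for A^T A). The largest is λ_max = (30 + sqrt(884))/2 ≈ 29.8661, hence ||A||_2 = sqrt(λ_max) = sqrt((30 + sqrt(884))/2) ≈ 5.465.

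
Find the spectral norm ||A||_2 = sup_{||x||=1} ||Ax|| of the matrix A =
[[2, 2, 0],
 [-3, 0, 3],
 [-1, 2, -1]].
||A||_2 ≈ 4.5672 (= sqrt(largest eigenvalue of A^T A))

||A||_2 = sigma_max(A) = sqrt(lambda_max(A^T A)). Form the symmetric matrix M = A^T A =
[[14, 2, -8],
 [2, 8, -2],
 [-8, -2, 10]].
Its characteristic polynomial (trace, sum of principal 2x2 minors, determinant of M give the coefficients) is
  p(λ) = det(λ I - M) = λ^3 - 32λ^2 + 260λ - 576.
No integer candidate from the rational root theorem (±divisors of 576) is a root, so the roots are irrational. The cubic discriminant is Δ = 724736 > 0, so there are three distinct real roots. p(3) = -57 and p(4) = 16 have opposite signs, so a root lies in (3, 4); Newton's method refines it to λ ≈ 3.7224. p(7) = 19 and p(8) = -32 have opposite signs, so a root lies in (7, 8); Newton's method refines it to λ ≈ 7.4183. p(20) = -176 and p(21) = 33 have opposite signs, so a root lies in (20, 21); Newton's method refines it to λ ≈ 20.8594. Check (Vieta): the three roots sum to 32, matching tr M = 32.
So the eigenvalues of A^T A are ≈ 3.7224, 7.4183, 20.8594 (all ≥ 0, as they must be for A^T A). The largest is λ_max ≈ 20.8594, hence ||A||_2 = sqrt(λ_max) ≈ 4.5672.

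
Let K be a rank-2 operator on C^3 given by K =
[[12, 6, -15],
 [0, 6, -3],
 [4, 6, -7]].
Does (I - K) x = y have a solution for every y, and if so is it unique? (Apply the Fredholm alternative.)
(I - K) is invertible (det(I - K) = 14 ≠ 0), so for every y in C^3 the equation (I - K) x = y has a unique solution.

K has rank 2 and factors as K = U V^T = u1 v1^T + u2 v2^T with u1 = (3, 3, 3), v1 = (2, 2, -3), u2 = (-3, 3, 1), v2 = (-2, 0, 2) (multiplying out reproduces the displayed K). The nonzero eigenvalues of U V^T coincide with those of the 2 x 2 matrix G = V^T U = [[v1·u1, v1·u2], [v2·u1, v2·u2]] = [[3, -3], [0, 8]], and by the Sylvester determinant identity det(I_3 - U V^T) = det(I_2 - V^T U) = det([[-2, 3], [0, -7]]) = (-2)(-7) - (3)(0) = 14. (Direct check: I - K =
[[-11, -6, 15],
 [0, -5, 3],
 [-4, -6, 8]]
has determinant 14.) The finite-dimensional Fredholm alternative says: either (I - K) is invertible, or ker(I - K) ≠ {0} and then range(I - K) = ker((I - K)^*)^⊥, with dim ker(I - K) = dim ker((I - K)^*). Since det(I - K) ≠ 0, 1 is not an eigenvalue of K and ker(I - K) = {0}, so we are in the first case: for every y there is a unique x = (I - K)^(-1) y. (Explicitly, by the Woodbury identity, (I - U V^T)^(-1) = I + U (I_2 - G)^(-1) V^T.)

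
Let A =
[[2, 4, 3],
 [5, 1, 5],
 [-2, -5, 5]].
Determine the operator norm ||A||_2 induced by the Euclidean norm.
||A||_2 ≈ 8.4656 (= sqrt(largest eigenvalue of A^T A))

||A||_2 = sigma_max(A) = sqrt(lambda_max(A^T A)). Form the symmetric matrix M = A^T A =
[[33, 23, 21],
 [23, 42, -8],
 [21, -8, 59]].
Its characteristic polynomial (trace, sum of principal 2x2 minors, determinant of M give the coefficients) is
  p(λ) = det(λ I - M) = λ^3 - 134λ^2 + 4777λ - 22201.
No integer candidate from the rational root theorem (±divisors of 22201) is a root, so the roots are irrational. The cubic discriminant is Δ = 2534808673 > 0, so there are three distinct real roots. p(5) = -1541 and p(6) = 1853 have opposite signs, so a root lies in (5, 6); Newton's method refines it to λ ≈ 5.4455. p(56) = 703 and p(57) = -85 have opposite signs, so a root lies in (56, 57); Newton's method refines it to λ ≈ 56.8876. p(71) = -617 and p(72) = 335 have opposite signs, so a root lies in (71, 72); Newton's method refines it to λ ≈ 71.6669. Check (Vieta): the three roots sum to 134, matching tr M = 134.
So the eigenvalues of A^T A are ≈ 5.4455, 56.8876, 71.6669 (all ≥ 0, as they must be for A^T A). The largest is λ_max ≈ 71.6669, hence ||A||_2 = sqrt(λ_max) ≈ 8.4656.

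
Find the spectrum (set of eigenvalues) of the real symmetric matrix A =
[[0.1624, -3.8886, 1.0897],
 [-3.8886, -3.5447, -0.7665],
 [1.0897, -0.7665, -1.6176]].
sigma(A) ≈ {-6, -2, 3}

A is real symmetric, so its spectrum consists of real eigenvalues. Expanding the characteristic polynomial of the displayed matrix gives
  det(λ I - A) = p(λ) = λ^3 + (5)λ^2 + (-12)λ + (-36).
Solving p(λ) = 0 yields eigenvalues ≈ -6, -2, 3. (A is shown rounded to 4 decimals, so these recover the underlying integer eigenvalues to within that precision.)
Verification: the trace of A = -5 equals the sum of eigenvalues -5, and det(A) ≈ 36.0009 matches the eigenvalue product 36.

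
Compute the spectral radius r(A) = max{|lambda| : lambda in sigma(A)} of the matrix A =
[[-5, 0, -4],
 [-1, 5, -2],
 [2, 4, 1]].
r(A) = 3

The eigenvalues of A are the roots of its characteristic polynomial. With M = A (coefficients from the trace, the sum of principal 2x2 minors, and det A):
  p(λ) = det(λ I - M) = λ^3 - λ^2 - 9λ + 9.
By the rational root theorem any rational root is an integer divisor of 9. Testing λ = -3: p(-3) = -27 - 9 + 27 + 9 = 0, so λ = -3 is a root. Dividing out (λ + 3) leaves p(λ) = (λ + 3)(λ^2 - 4λ + 3). For λ^2 - 4λ + 3 the discriminant is 4. It is a perfect square (2^2), so the roots are rational: λ = (4 ± 2)/2 = 3, 1.
Thus the eigenvalues (to 4 decimals) are 3 (modulus 3); 1 (modulus 1); -3 (modulus 3). The spectral radius is the largest modulus: r(A) = 3. (Cross-check: r(A) ≤ ||A||_2 ≈ 7.085; equality holds whenever A is normal, though it can also hold for some non-normal A.)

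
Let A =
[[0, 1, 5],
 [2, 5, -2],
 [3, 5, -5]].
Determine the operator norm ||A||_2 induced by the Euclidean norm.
||A||_2 ≈ 9.7156 (= sqrt(largest eigenvalue of A^T A))

||A||_2 = sigma_max(A) = sqrt(lambda_max(A^T A)). Form the symmetric matrix M = A^T A =
[[13, 25, -19],
 [25, 51, -30],
 [-19, -30, 54]].
Its characteristic polynomial (trace, sum of principal 2x2 minors, determinant of M give the coefficients) is
  p(λ) = det(λ I - M) = λ^3 - 118λ^2 + 2233λ - 441.
No integer candidate from the rational root theorem (±divisors of 441) is a root, so the roots are irrational. The cubic discriminant is Δ = 24079610625 > 0, so there are three distinct real roots. p(0) = -441 and p(1) = 1675 have opposite signs, so a root lies in (0, 1); Newton's method refines it to λ ≈ 0.1996. p(23) = 663 and p(24) = -993 have opposite signs, so a root lies in (23, 24); Newton's method refines it to λ ≈ 23.4073. p(94) = -2603 and p(95) = 4119 have opposite signs, so a root lies in (94, 95); Newton's method refines it to λ ≈ 94.3931. Check (Vieta): the three roots sum to 118, matching tr M = 118.
So the eigenvalues of A^T A are ≈ 0.1996, 23.4073, 94.3931 (all ≥ 0, as they must be for A^T A). The largest is λ_max ≈ 94.3931, hence ||A||_2 = sqrt(λ_max) ≈ 9.7156.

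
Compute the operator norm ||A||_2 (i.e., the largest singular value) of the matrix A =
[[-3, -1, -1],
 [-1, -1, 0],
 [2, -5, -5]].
||A||_2 ≈ 7.3881 (= sqrt(largest eigenvalue of A^T A))

||A||_2 = sigma_max(A) = sqrt(lambda_max(A^T A)). Form the symmetric matrix M = A^T A =
[[14, -6, -7],
 [-6, 27, 26],
 [-7, 26, 26]].
Its characteristic polynomial (trace, sum of principal 2x2 minors, determinant of M give the coefficients) is
  p(λ) = det(λ I - M) = λ^3 - 67λ^2 + 683λ - 289.
No integer candidate from the rational root theorem (±divisors of 289) is a root, so the roots are irrational. The cubic discriminant is Δ = 707732800 > 0, so there are three distinct real roots. p(0) = -289 and p(1) = 328 have opposite signs, so a root lies in (0, 1); Newton's method refines it to λ ≈ 0.4422. p(11) = 448 and p(12) = -13 have opposite signs, so a root lies in (11, 12); Newton's method refines it to λ ≈ 11.9736. p(54) = -1315 and p(55) = 976 have opposite signs, so a root lies in (54, 55); Newton's method refines it to λ ≈ 54.5842. Check (Vieta): the three roots sum to 67, matching tr M = 67.
So the eigenvalues of A^T A are ≈ 0.4422, 11.9736, 54.5842 (all ≥ 0, as they must be for A^T A). The largest is λ_max ≈ 54.5842, hence ||A||_2 = sqrt(λ_max) ≈ 7.3881.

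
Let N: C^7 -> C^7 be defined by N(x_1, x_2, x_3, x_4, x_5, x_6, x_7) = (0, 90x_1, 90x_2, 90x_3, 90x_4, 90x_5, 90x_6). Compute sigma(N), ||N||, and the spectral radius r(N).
sigma(N) = {0}; ||N|| = 90; r(N) = 0. (N is nilpotent with N^7 = 0.)

On C^7, N is a strictly lower-triangular matrix with 90 on the subdiagonal and zeros elsewhere, so its characteristic polynomial is lambda^7 and every eigenvalue is 0: sigma(N) = {0}. For the operator norm, N e_i = 90e_{i+1} for i = 1, ..., 6 and N e_7 = 0, so the singular values of N are 90 (with multiplicity 6) and 0; hence ||N|| = 90. The spectral radius r(N) = max|lambda| = 0. Note ||N|| > r(N) — characteristic of non-normal nilpotent operators. Indeed N^7 = 0.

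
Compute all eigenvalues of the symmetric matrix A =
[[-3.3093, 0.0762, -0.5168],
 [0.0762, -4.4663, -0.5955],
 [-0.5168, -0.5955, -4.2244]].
sigma(A) ≈ {-5, -4, -3}

A is real symmetric, so its spectrum consists of real eigenvalues. Expanding the characteristic polynomial of the displayed matrix gives
  det(λ I - A) = p(λ) = λ^3 + (12)λ^2 + (47)λ + (60).
Solving p(λ) = 0 yields eigenvalues ≈ -5, -4, -3. (A is shown rounded to 4 decimals, so these recover the underlying integer eigenvalues to within that precision.)
Verification: the trace of A = -12 equals the sum of eigenvalues -12, and det(A) ≈ -60.0002 matches the eigenvalue product -60.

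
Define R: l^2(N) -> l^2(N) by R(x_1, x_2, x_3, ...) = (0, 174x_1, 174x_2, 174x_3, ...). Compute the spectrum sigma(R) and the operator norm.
sigma(R) = closed disk {z in C : |z| ≤ 174}; ||R|| = 174

Note R = 174·U where U is the unit right shift (U x)_k = x_{k-1} (with x_0 := 0); so ||R|| = 174||U|| and sigma(R) = 174·sigma(U). ||R x||^2 = sum_{k≥1} |174x_k|^2 = 30276||x||^2, so ||R|| = 174 and sigma(R) ⊂ {|z| ≤ 174}. For any |lambda| < 174, the equation (R - lambda I) x = 0 forces x_1 = 0, then 174x_k = lambda x_{k+1} ⇒ x = 0, so R has no eigenvalues. But (R - lambda I) is not surjective for |lambda| < 174: solving (R - lambda I) x = e_1 would require x_n proportional to (lambda/174)^(-n), which is not in l^2. So every |lambda| < 174 lies in the residual spectrum. The boundary |lambda| = 174 is in the approximate point spectrum (the spectrum is closed). Hence sigma(R) is the closed disk of radius 174.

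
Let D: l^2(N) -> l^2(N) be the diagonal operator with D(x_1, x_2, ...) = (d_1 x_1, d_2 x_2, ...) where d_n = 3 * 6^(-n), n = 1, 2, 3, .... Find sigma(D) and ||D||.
sigma(D) = {3 * 6^(-n) : n ≥ 1} ∪ {0}; ||D|| = 1/2

A bounded diagonal operator on l^2 with diagonal entries d_n has spectrum equal to the closure of {d_n : n ≥ 1}: every d_n is an eigenvalue (with eigenvector e_n), so {d_n} ⊂ sigma(D); the spectrum is closed, so its closure is too; and for lambda not in the closure, (D - lambda I) has bounded inverse (the diagonal entries 1/(d_n - lambda) are bounded). For our sequence d_n = 3 * 6^(-n), n = 1, 2, 3, ...:
  - {d_n} = {3 * 6^(-n) : n ≥ 1}; the only limit point is 0
  - closure = {3 * 6^(-n) : n ≥ 1} ∪ {0}
For the norm: a diagonal operator has ||D|| = sup_n |d_n|. Here d_n = 3 * 6^(-n) is positive and decreasing, so sup_n |d_n| = d_1 = 3/6 = 1/2. So ||D|| = 1/2.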